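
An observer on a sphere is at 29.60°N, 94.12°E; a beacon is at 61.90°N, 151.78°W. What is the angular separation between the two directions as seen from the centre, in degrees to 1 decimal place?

74.4°

In radians: φ₁ = 0.5166, φ₂ = 1.0804, Δλ = 114.100° = 1.9914 rad.
cos c = sin φ₁ sin φ₂ + cos φ₁ cos φ₂ cos Δλ = (0.4939)(0.8821) + (0.8695)(0.4710)(-0.4083) = 0.26849,
so c = arccos(0.26849) = 1.29897 rad.
So the angular separation is 74.4°.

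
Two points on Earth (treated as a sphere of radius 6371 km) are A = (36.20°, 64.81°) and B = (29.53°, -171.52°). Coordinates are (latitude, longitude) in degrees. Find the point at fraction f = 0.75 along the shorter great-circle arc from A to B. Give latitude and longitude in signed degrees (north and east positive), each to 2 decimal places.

Central angle δ = 1.6691 rad. Interpolating on the sphere with fraction f = 0.75:
P = [sin((1−f)δ)·A + sin(fδ)·B] / sin δ = 0.4072·A + 0.9542·B in Cartesian coordinates,
giving P = (-0.6813, 0.1749, 0.7108), i.e. latitude 45.30°, longitude 165.60°.

45.30°, 165.60°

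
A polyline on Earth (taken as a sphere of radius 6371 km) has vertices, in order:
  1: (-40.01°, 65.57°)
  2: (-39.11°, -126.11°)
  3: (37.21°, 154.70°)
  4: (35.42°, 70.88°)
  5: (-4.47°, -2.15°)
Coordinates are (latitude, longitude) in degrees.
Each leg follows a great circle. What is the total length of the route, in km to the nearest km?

38878 km

Leg 1→2: central angle 1.7482 rad, distance 11137.6 km.
Leg 2→3: central angle 1.8396 rad, distance 11720.1 km.
Leg 3→4: central angle 1.1370 rad, distance 7243.6 km.
Leg 4→5: central angle 1.3776 rad, distance 8776.9 km.
Total: 11137.6 + 11720.1 + 7243.6 + 8776.9 ≈ 38878 km.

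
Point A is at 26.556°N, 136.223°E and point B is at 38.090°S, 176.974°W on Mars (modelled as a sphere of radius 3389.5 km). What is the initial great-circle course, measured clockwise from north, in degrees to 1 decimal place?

With φ₁ = 0.4635, φ₂ = -0.6648, Δλ = 0.8169 rad, the forward-azimuth formula gives
θ = atan2( sin Δλ cos φ₂ , cos φ₁ sin φ₂ − sin φ₁ cos φ₂ cos Δλ ) = atan2(0.5738, -0.7927) = 144.10°.
So the initial bearing is 144.1°.

144.1°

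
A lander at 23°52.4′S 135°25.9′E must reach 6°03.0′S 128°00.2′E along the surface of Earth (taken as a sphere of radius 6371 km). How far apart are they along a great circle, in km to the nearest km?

2135 km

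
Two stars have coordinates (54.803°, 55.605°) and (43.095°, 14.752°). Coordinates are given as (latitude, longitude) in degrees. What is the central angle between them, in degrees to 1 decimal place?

28.8°

Let φ₁ = 0.9565 rad, φ₂ = 0.7521 rad, and Δλ = -0.7130 rad.
cos c = sin φ₁ sin φ₂ + cos φ₁ cos φ₂ cos Δλ = (0.8172)(0.6832) + (0.5764)(0.7302)(0.7564) = 0.87666,
so c = arccos(0.87666) = 0.50192 rad.
So the angular separation is 28.8°.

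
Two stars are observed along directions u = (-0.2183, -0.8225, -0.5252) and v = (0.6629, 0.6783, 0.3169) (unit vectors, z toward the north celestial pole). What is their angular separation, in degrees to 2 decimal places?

u·v = -0.8690; |u| = 1.0000, |v| = 1.0000.
cos θ = (u·v)/(|u||v|) = -0.8691, so θ = 150.35°.

150.35°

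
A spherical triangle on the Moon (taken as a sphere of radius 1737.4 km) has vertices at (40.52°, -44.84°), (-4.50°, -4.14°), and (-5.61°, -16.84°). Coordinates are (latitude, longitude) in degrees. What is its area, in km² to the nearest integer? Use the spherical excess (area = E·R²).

315145 km²

Side lengths (central angles): a = 0.2216, b = 0.9217, c = 1.0198 rad; semiperimeter s = 1.0815.
By l'Huilier's theorem, tan(E/4) = √[tan(s/2) tan((s−a)/2) tan((s−b)/2) tan((s−c)/2)], giving spherical excess E = 0.1044 rad.
Area = E·R² = 0.1044 × (1737.4)² ≈ 315145 km².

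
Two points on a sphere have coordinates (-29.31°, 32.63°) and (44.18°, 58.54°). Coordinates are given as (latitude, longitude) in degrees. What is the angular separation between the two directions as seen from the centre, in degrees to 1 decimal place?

77.2°

Let φ₁ = -0.5116 rad, φ₂ = 0.7711 rad, and Δλ = 0.4522 rad.
Haversine: a = sin²(Δφ/2) + cos φ₁ cos φ₂ sin²(Δλ/2) = 0.3579 + (0.8720)(0.7172)(0.0503) = 0.38934.
Central angle c = 2·arcsin(√a) = 1.34762 rad.
So the angular separation is 77.2°.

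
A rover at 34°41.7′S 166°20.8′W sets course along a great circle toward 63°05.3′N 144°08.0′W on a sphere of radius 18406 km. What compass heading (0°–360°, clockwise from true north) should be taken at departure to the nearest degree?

10°

Δλ = 22.213° = 0.3877 rad.
y = sin Δλ · cos φ₂ = (0.3781)(0.4526) = 0.1711
x = cos φ₁ sin φ₂ − sin φ₁ cos φ₂ cos Δλ = (0.8222)(0.8917) − (-0.5692)(0.4526)(0.9258) = 0.9717
θ = atan2(y, x) = 9.99°, so the bearing is 10°.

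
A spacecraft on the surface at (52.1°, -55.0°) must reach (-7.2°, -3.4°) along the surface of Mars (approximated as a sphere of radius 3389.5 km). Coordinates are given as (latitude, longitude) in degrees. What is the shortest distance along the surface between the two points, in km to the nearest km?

In radians: φ₁ = 0.9093, φ₂ = -0.1257, Δλ = 51.600° = 0.9006 rad.
Haversine: a = sin²(Δφ/2) + cos φ₁ cos φ₂ sin²(Δλ/2) = 0.2447 + (0.6143)(0.9921)(0.1894) = 0.36017.
Central angle c = 2·arcsin(√a) = 1.28736 rad.
Distance = R·c = 3389.5 × 1.2874 ≈ 4364 km.

4364 km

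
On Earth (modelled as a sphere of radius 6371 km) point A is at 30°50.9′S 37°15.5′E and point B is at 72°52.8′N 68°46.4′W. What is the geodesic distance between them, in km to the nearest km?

13793 km

Let φ₁ = -0.5384 rad, φ₂ = 1.2720 rad, and Δλ = -1.8506 rad.
Haversine: a = sin²(Δφ/2) + cos φ₁ cos φ₂ sin²(Δλ/2) = 0.6187 + (0.8585)(0.2944)(0.6381) = 0.77992.
Central angle c = 2·arcsin(√a) = 2.16499 rad.
Distance = R·c = 6371 × 2.1650 ≈ 13793 km.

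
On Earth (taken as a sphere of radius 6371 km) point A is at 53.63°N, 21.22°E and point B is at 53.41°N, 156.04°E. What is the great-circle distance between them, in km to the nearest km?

7404 km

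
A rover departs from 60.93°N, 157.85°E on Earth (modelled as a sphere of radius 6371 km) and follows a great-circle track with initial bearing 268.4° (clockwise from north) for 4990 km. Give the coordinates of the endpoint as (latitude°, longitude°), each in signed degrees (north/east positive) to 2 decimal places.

Angular distance δ = d/R = 4990/6371 = 0.78324 rad; initial bearing θ = 4.6845 rad.
sin φ₂ = sin φ₁ cos δ + cos φ₁ sin δ cos θ = (0.8740)(0.7086) + (0.4859)(0.7056)(-0.0279) = 0.6098, so φ₂ = 37.57°.
Δλ = atan2(sin θ sin δ cos φ₁, cos δ − sin φ₁ sin φ₂) = atan2(-0.3427, 0.1757) = -62.861°.
λ₂ = 157.850° − 62.861° = 94.99°.

37.57°, 94.99°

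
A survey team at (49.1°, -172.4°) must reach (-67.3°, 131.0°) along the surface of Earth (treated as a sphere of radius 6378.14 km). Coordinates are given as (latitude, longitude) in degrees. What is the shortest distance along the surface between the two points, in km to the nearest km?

Let φ₁ = 0.8570 rad, φ₂ = -1.1746 rad, and Δλ = -0.9879 rad.
cos c = sin φ₁ sin φ₂ + cos φ₁ cos φ₂ cos Δλ = (0.7559)(-0.9225) + (0.6547)(0.3859)(0.5505) = -0.55821,
so c = arccos(-0.55821) = 2.16303 rad.
Distance = R·c = 6378.14 × 2.1630 ≈ 13796 km.

13796 km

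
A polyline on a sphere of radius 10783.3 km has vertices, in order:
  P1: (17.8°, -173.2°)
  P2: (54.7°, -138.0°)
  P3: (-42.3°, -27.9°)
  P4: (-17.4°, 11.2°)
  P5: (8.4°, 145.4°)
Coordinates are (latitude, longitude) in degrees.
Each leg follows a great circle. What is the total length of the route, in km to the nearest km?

Leg P1→P2: central angle 0.7967 rad, distance 8590.9 km.
Leg P2→P3: central angle 2.3408 rad, distance 25241.8 km.
Leg P3→P4: central angle 0.7243 rad, distance 7810.1 km.
Leg P4→P5: central angle 2.3487 rad, distance 25327.1 km.
Total: 8590.9 + 25241.8 + 7810.1 + 25327.1 ≈ 66970 km.

66970 km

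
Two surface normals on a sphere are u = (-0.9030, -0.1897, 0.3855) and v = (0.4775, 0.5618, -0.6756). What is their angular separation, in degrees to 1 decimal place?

u·v = -0.7982; |u| = 1.0000, |v| = 1.0000.
cos θ = (u·v)/(|u||v|) = -0.7982, so θ = 143.0°.

143.0°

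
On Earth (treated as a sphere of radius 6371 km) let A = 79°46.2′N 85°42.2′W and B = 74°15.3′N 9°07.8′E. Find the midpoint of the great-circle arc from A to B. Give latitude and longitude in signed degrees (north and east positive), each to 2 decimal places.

Central angle δ = 0.3389 rad. Interpolating on the sphere with fraction f = 0.5:
P = [sin((1−f)δ)·A + sin(fδ)·B] / sin δ = 0.5073·A + 0.5073·B in Cartesian coordinates,
giving P = (0.1427, -0.0680, 0.9874), i.e. latitude 80.91°, longitude -25.48°.

80.91°, -25.48°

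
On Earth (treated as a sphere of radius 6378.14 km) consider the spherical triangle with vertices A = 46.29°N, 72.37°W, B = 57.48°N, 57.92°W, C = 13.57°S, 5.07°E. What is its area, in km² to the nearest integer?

Side lengths (central angles): a = 1.5313, b = 1.5943, c = 0.2487 rad; semiperimeter s = 1.6872.
By l'Huilier's theorem, tan(E/4) = √[tan(s/2) tan((s−a)/2) tan((s−b)/2) tan((s−c)/2)], giving spherical excess E = 0.2387 rad.
Area = E·R² = 0.2387 × (6378.14)² ≈ 9709628 km².

9709628 km²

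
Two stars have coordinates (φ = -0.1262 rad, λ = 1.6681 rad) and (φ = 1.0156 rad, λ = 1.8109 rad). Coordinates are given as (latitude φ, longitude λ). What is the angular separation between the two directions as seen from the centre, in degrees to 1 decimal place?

65.8°

With latitudes φ₁ = -7.231°, φ₂ = 58.190° and longitude difference Δλ = 8.182°:
cos c = sin φ₁ sin φ₂ + cos φ₁ cos φ₂ cos Δλ = (-0.1259)(0.8498) + (0.9920)(0.5271)(0.9898) = 0.41064,
so c = arccos(0.41064) = 1.14765 rad.
So the angular separation is 65.8°.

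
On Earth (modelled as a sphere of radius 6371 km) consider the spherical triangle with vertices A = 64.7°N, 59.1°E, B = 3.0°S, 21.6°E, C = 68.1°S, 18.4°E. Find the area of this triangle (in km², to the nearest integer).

17438824 km²

Side lengths (central angles): a = 1.1368, b = 2.3717, c = 1.2752 rad; semiperimeter s = 2.3919.
By l'Huilier's theorem, tan(E/4) = √[tan(s/2) tan((s−a)/2) tan((s−b)/2) tan((s−c)/2)], giving spherical excess E = 0.4296 rad.
Area = E·R² = 0.4296 × (6371)² ≈ 17438824 km².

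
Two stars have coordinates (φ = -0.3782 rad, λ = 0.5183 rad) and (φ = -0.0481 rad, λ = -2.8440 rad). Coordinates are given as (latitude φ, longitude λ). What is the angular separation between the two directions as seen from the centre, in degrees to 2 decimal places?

152.62°

Let φ₁ = -0.3782 rad, φ₂ = -0.0481 rad, and Δλ = 2.9209 rad.
Haversine: a = sin²(Δφ/2) + cos φ₁ cos φ₂ sin²(Δλ/2) = 0.0270 + (0.9293)(0.9988)(0.9879) = 0.94399.
Central angle c = 2·arcsin(√a) = 2.66374 rad.
So the angular separation is 152.62°.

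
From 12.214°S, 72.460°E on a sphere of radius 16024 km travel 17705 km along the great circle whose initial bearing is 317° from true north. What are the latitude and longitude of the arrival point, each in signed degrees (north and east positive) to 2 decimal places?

Angular distance δ = d/R = 17705/16024 = 1.10491 rad; initial bearing θ = 5.5327 rad.
sin φ₂ = sin φ₁ cos δ + cos φ₁ sin δ cos θ = (-0.2116)(0.4492) + (0.9774)(0.8934)(0.7314) = 0.5436, so φ₂ = 32.93°.
Δλ = atan2(sin θ sin δ cos φ₁, cos δ − sin φ₁ sin φ₂) = atan2(-0.5955, 0.5642) = -46.546°.
λ₂ = 72.460° − 46.546° = 25.91°.

32.93°, 25.91°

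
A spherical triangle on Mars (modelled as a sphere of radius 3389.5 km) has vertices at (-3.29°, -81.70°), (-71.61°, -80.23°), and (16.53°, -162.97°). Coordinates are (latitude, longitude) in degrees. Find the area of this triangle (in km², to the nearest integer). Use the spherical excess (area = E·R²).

Side lengths (central angles): a = 1.8047, b = 1.4415, c = 1.1925 rad; semiperimeter s = 2.2194.
By l'Huilier's theorem, tan(E/4) = √[tan(s/2) tan((s−a)/2) tan((s−b)/2) tan((s−c)/2)], giving spherical excess E = 1.2126 rad.
Area = E·R² = 1.2126 × (3389.5)² ≈ 13930697 km².

13930697 km²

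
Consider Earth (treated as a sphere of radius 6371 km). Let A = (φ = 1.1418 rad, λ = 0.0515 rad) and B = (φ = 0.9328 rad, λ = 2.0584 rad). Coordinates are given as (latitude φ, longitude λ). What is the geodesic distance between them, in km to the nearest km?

With latitudes φ₁ = 65.420°, φ₂ = 53.446° and longitude difference Δλ = 114.987°:
cos c = sin φ₁ sin φ₂ + cos φ₁ cos φ₂ cos Δλ = (0.9094)(0.8033) + (0.4160)(0.5956)(-0.4224) = 0.62585,
so c = arccos(0.62585) = 0.89457 rad.
Distance = R·c = 6371 × 0.8946 ≈ 5699 km.

5699 km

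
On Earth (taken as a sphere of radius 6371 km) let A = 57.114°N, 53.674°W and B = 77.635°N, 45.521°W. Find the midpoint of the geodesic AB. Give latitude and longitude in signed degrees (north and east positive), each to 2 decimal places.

Central angle δ = 0.3615 rad. Interpolating on the sphere with fraction f = 0.5:
P = [sin((1−f)δ)·A + sin(fδ)·B] / sin δ = 0.5083·A + 0.5083·B in Cartesian coordinates,
giving P = (0.2397, -0.3000, 0.9233), i.e. latitude 67.42°, longitude -51.37°.

67.42°, -51.37°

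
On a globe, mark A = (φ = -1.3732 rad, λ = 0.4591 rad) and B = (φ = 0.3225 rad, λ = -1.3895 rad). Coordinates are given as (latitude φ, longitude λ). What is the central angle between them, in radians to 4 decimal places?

1.9410 rad

Let φ₁ = -1.3732 rad, φ₂ = 0.3225 rad, and Δλ = -1.8486 rad.
Haversine: a = sin²(Δφ/2) + cos φ₁ cos φ₂ sin²(Δλ/2) = 0.5623 + (0.1963)(0.9484)(0.6371) = 0.68092.
Central angle c = 2·arcsin(√a) = 1.94103 rad.
So the angular separation is 1.9410 rad.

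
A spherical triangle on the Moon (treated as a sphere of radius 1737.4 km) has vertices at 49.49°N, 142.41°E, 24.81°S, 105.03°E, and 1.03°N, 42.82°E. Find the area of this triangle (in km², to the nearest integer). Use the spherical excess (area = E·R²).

Side lengths (central angles): a = 1.1422, b = 1.6655, c = 1.4207 rad; semiperimeter s = 2.1142.
By l'Huilier's theorem, tan(E/4) = √[tan(s/2) tan((s−a)/2) tan((s−b)/2) tan((s−c)/2)], giving spherical excess E = 1.0841 rad.
Area = E·R² = 1.0841 × (1737.4)² ≈ 3272349 km².

3272349 km²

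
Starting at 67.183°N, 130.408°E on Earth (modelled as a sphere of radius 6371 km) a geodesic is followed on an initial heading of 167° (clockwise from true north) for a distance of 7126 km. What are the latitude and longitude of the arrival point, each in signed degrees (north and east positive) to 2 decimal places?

3.61°, 142.10°

Angular distance δ = d/R = 7126/6371 = 1.11851 rad; initial bearing θ = 2.9147 rad.
sin φ₂ = sin φ₁ cos δ + cos φ₁ sin δ cos θ = (0.9217)(0.4370) + (0.3878)(0.8994)(-0.9744) = 0.0630, so φ₂ = 3.61°.
Δλ = atan2(sin θ sin δ cos φ₁, cos δ − sin φ₁ sin φ₂) = atan2(0.0785, 0.3790) = 11.697°.
λ₂ = 130.408° + 11.697° = 142.10°.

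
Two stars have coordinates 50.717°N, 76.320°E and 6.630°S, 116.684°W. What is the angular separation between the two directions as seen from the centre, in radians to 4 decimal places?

2.3492 rad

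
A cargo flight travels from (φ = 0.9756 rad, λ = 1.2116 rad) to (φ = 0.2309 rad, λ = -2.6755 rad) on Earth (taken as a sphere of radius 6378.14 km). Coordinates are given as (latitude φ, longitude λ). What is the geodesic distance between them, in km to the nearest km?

11378 km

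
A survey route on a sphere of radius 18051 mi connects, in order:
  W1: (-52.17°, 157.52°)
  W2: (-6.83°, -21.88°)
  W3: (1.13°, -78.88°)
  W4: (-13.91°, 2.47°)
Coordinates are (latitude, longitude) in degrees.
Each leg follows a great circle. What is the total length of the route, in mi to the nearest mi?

82010 mi

Leg W1→W2: central angle 2.1118 rad, distance 38120.3 mi.
Leg W2→W3: central angle 1.0023 rad, distance 18093.4 mi.
Leg W3→W4: central angle 1.4291 rad, distance 25796.8 mi.
Total: 38120.3 + 18093.4 + 25796.8 ≈ 82010 mi.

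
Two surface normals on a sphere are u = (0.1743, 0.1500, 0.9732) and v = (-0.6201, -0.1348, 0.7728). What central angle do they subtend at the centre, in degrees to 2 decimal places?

u·v = 0.6238; |u| = 1.0000, |v| = 1.0000.
cos θ = (u·v)/(|u||v|) = 0.6238, so θ = 51.40°.

51.40°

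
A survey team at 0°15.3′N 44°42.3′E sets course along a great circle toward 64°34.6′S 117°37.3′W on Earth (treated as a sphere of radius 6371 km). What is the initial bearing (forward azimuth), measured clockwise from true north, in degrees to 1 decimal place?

188.2°

With φ₁ = 0.0045, φ₂ = -1.1271, Δλ = -2.8331 rad, the forward-azimuth formula gives
θ = atan2( sin Δλ cos φ₂ , cos φ₁ sin φ₂ − sin φ₁ cos φ₂ cos Δλ ) = atan2(-0.1303, -0.9013) = -171.77°.
Adding 360° brings this into [0°, 360°): 188.2°.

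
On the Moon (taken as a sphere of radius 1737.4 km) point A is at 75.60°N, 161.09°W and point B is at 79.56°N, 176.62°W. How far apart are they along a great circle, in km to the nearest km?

156 km

Let φ₁ = 1.3195 rad, φ₂ = 1.3886 rad, and Δλ = -0.2710 rad.
Haversine: a = sin²(Δφ/2) + cos φ₁ cos φ₂ sin²(Δλ/2) = 0.0012 + (0.2487)(0.1812)(0.0183) = 0.00202.
Central angle c = 2·arcsin(√a) = 0.08984 rad.
Distance = R·c = 1737.4 × 0.0898 ≈ 156 km.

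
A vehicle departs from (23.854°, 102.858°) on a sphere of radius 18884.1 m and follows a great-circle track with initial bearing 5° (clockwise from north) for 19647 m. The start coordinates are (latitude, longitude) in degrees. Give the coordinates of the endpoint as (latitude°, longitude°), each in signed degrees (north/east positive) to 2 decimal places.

Angular distance δ = d/R = 19647/18884.1 = 1.04040 rad; initial bearing θ = 0.0873 rad.
sin φ₂ = sin φ₁ cos δ + cos φ₁ sin δ cos θ = (0.4044)(0.5059) + (0.9146)(0.8626)(0.9962) = 0.9905, so φ₂ = 82.10°.
Δλ = atan2(sin θ sin δ cos φ₁, cos δ − sin φ₁ sin φ₂) = atan2(0.0688, 0.1053) = 33.141°.
λ₂ = 102.858° + 33.141° = 136.00°.

82.10°, 136.00°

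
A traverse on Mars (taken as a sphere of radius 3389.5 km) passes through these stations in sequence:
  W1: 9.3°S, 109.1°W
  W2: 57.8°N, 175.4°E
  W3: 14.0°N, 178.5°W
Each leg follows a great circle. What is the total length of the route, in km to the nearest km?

7947 km

Leg W1→W2: central angle 1.5759 rad, distance 5341.4 km.
Leg W2→W3: central angle 0.7687 rad, distance 2605.4 km.
Total: 5341.4 + 2605.4 ≈ 7947 km.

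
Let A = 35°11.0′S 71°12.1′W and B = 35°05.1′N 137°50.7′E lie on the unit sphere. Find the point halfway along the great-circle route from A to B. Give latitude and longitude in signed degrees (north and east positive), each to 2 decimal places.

-0.20°, -146.81°

Central angle δ = 2.7285 rad. Interpolating on the sphere with fraction f = 0.5:
P = [sin((1−f)δ)·A + sin(fδ)·B] / sin δ = 2.4380·A + 2.4380·B in Cartesian coordinates,
giving P = (-0.8369, -0.5474, -0.0034), i.e. latitude -0.20°, longitude -146.81°.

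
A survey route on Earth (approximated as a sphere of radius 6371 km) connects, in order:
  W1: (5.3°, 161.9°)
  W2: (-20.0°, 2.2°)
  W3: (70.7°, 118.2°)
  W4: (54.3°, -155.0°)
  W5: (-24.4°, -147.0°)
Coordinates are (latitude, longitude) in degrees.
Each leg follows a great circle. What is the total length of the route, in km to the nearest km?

43444 km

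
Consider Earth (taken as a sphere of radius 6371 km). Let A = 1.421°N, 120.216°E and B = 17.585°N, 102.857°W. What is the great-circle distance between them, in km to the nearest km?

14847 km

With latitudes φ₁ = 1.421°, φ₂ = 17.585° and longitude difference Δλ = 136.927°:
cos c = sin φ₁ sin φ₂ + cos φ₁ cos φ₂ cos Δλ = (0.0248)(0.3021) + (0.9997)(0.9533)(-0.7305) = -0.68864,
so c = arccos(-0.68864) = 2.33041 rad.
Distance = R·c = 6371 × 2.3304 ≈ 14847 km.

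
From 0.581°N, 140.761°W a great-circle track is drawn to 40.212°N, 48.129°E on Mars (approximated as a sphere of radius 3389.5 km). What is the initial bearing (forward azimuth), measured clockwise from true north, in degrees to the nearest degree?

350°

Δλ = -171.110° = -2.9864 rad.
y = sin Δλ · cos φ₂ = (-0.1545)(0.7637) = -0.1180
x = cos φ₁ sin φ₂ − sin φ₁ cos φ₂ cos Δλ = (0.9999)(0.6456) − (0.0101)(0.7637)(-0.9880) = 0.6532
θ = atan2(y, x) = -10.24°; adding 360° gives 350°.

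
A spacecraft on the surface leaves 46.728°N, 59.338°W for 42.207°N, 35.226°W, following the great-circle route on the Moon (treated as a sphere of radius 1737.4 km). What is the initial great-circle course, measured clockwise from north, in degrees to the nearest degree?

96°

With φ₁ = 0.8156, φ₂ = 0.7367, Δλ = 0.4208 rad, the forward-azimuth formula gives
θ = atan2( sin Δλ cos φ₂ , cos φ₁ sin φ₂ − sin φ₁ cos φ₂ cos Δλ ) = atan2(0.3026, -0.0318) = 95.99°.
So the initial bearing is 96°.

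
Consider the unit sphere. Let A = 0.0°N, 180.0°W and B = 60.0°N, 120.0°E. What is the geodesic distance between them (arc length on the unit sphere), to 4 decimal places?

Let φ₁ = 0.0000 rad, φ₂ = 1.0472 rad, and Δλ = -1.0472 rad.
cos c = sin φ₁ sin φ₂ + cos φ₁ cos φ₂ cos Δλ = (0.0000)(0.8660) + (1.0000)(0.5000)(0.5000) = 0.25000,
so c = arccos(0.25000) = 1.31812 rad.
On the unit sphere the arc length equals the central angle: 1.3181.

1.3181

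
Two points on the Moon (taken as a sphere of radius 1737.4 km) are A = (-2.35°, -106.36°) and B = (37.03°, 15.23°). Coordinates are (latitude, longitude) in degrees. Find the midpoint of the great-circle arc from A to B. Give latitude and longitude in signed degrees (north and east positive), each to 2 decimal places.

The central angle between A and B is δ = 2.0292 rad.
With f = 0.5, the slerp weights are sin((1−f)δ)/sin δ = 0.9471 and sin(fδ)/sin δ = 0.9471.
Weighted sum of the unit vectors: (0.9471)·(-0.2814,-0.9587,-0.0410) + (0.9471)·(0.7703,0.2097,0.6022) = (0.4630, -0.7093, 0.5315).
Converting back: φ = atan2(z, √(x²+y²)) = 32.11°, λ = atan2(y, x) = -56.87°.

32.11°, -56.87°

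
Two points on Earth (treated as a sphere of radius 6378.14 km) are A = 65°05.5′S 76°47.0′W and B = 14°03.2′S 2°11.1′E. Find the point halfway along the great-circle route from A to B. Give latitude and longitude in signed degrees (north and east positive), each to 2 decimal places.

The central angle between A and B is δ = 1.2678 rad.
With f = 0.5, the slerp weights are sin((1−f)δ)/sin δ = 0.6206 and sin(fδ)/sin δ = 0.6206.
Weighted sum of the unit vectors: (0.6206)·(0.0963,-0.4100,-0.9070) + (0.6206)·(0.9694,0.0370,-0.2428) = (0.6613, -0.2315, -0.7135).
Converting back: φ = atan2(z, √(x²+y²)) = -45.52°, λ = atan2(y, x) = -19.29°.

-45.52°, -19.29°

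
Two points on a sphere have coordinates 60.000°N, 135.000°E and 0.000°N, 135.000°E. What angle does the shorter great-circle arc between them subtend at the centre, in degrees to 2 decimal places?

In radians: φ₁ = 1.0472, φ₂ = 0.0000, Δλ = 0.000° = 0.0000 rad.
Haversine: a = sin²(Δφ/2) + cos φ₁ cos φ₂ sin²(Δλ/2) = 0.2500 + (0.5000)(1.0000)(0.0000) = 0.25000.
Central angle c = 2·arcsin(√a) = 1.04720 rad.
So the angular separation is 60.00°.

60.00°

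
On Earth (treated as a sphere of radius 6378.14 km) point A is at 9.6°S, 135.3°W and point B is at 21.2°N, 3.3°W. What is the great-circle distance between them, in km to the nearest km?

14748 km

Let φ₁ = -0.1676 rad, φ₂ = 0.3700 rad, and Δλ = 2.3038 rad.
Haversine: a = sin²(Δφ/2) + cos φ₁ cos φ₂ sin²(Δλ/2) = 0.0705 + (0.9860)(0.9323)(0.8346) = 0.83771.
Central angle c = 2·arcsin(√a) = 2.31233 rad.
Distance = R·c = 6378.14 × 2.3123 ≈ 14748 km.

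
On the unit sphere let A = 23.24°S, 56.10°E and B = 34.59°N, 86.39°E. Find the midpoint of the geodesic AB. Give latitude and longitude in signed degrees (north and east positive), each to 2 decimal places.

5.88°, 70.39°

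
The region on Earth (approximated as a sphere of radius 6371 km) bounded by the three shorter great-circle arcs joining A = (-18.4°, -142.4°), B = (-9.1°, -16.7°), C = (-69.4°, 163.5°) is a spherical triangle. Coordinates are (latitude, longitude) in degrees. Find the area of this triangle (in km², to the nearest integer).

Side lengths (central angles): a = 1.7715, b = 1.0573, c = 2.0907 rad; semiperimeter s = 2.4598.
By l'Huilier's theorem, tan(E/4) = √[tan(s/2) tan((s−a)/2) tan((s−b)/2) tan((s−c)/2)], giving spherical excess E = 1.5186 rad.
Area = E·R² = 1.5186 × (6371)² ≈ 61640076 km².

61640076 km²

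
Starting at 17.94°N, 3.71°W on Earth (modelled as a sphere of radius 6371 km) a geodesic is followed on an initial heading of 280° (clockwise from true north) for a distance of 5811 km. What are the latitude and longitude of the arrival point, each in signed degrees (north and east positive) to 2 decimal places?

18.61°, -58.97°

Angular distance δ = d/R = 5811/6371 = 0.91210 rad; initial bearing θ = 4.8869 rad.
sin φ₂ = sin φ₁ cos δ + cos φ₁ sin δ cos θ = (0.3080)(0.6121) + (0.9514)(0.7908)(0.1736) = 0.3192, so φ₂ = 18.61°.
Δλ = atan2(sin θ sin δ cos φ₁, cos δ − sin φ₁ sin φ₂) = atan2(-0.7409, 0.5138) = -55.261°.
λ₂ = -3.710° − 55.261° = -58.97°.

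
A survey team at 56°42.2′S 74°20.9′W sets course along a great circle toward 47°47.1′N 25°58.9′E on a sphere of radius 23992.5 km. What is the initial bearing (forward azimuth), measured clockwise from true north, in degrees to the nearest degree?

With φ₁ = -0.9897, φ₂ = 0.8340, Δλ = 1.7511 rad, the forward-azimuth formula gives
θ = atan2( sin Δλ cos φ₂ , cos φ₁ sin φ₂ − sin φ₁ cos φ₂ cos Δλ ) = atan2(0.6610, 0.3059) = 65.17°.
So the initial bearing is 65°.

65°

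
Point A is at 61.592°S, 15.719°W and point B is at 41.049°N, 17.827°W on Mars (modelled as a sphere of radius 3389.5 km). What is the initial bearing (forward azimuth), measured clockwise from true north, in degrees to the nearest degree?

Δλ = -2.108° = -0.0368 rad.
y = sin Δλ · cos φ₂ = (-0.0368)(0.7541) = -0.0277
x = cos φ₁ sin φ₂ − sin φ₁ cos φ₂ cos Δλ = (0.4757)(0.6567) − (-0.8796)(0.7541)(0.9993) = 0.9753
θ = atan2(y, x) = -1.63°; adding 360° gives 358°.

358°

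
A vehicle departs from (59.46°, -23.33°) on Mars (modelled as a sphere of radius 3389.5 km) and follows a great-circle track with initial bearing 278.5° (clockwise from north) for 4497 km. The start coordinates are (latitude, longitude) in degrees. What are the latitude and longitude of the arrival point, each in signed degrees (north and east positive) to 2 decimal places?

16.32°, -113.37°

Angular distance δ = d/R = 4497/3389.5 = 1.32674 rad; initial bearing θ = 4.8607 rad.
sin φ₂ = sin φ₁ cos δ + cos φ₁ sin δ cos θ = (0.8613)(0.2416) + (0.5081)(0.9704)(0.1478) = 0.2810, so φ₂ = 16.32°.
Δλ = atan2(sin θ sin δ cos φ₁, cos δ − sin φ₁ sin φ₂) = atan2(-0.4877, -0.0004) = -90.045°.
λ₂ = -23.330° − 90.045° = -113.37°.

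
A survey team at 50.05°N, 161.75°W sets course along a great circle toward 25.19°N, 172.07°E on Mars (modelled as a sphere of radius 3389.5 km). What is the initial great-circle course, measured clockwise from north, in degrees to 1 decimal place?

With φ₁ = 0.8735, φ₂ = 0.4396, Δλ = -0.4569 rad, the forward-azimuth formula gives
θ = atan2( sin Δλ cos φ₂ , cos φ₁ sin φ₂ − sin φ₁ cos φ₂ cos Δλ ) = atan2(-0.3992, -0.3492) = -131.18°.
Adding 360° brings this into [0°, 360°): 228.8°.

228.8°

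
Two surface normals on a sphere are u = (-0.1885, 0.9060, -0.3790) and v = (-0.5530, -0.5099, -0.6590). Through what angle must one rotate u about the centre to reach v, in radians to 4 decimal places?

1.6790 rad

u·v = -0.1080; |u| = 1.0000, |v| = 1.0000.
cos θ = (u·v)/(|u||v|) = -0.1080, so θ = 1.6790 rad.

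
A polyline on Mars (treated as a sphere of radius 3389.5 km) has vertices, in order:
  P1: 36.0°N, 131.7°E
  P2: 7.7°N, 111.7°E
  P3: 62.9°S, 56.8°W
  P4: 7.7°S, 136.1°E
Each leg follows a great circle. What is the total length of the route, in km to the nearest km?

Leg P1→P2: central angle 0.5879 rad, distance 1992.6 km.
Leg P2→P3: central angle 2.1672 rad, distance 7345.6 km.
Leg P3→P4: central angle 1.8973 rad, distance 6431.0 km.
Total: 1992.6 + 7345.6 + 6431.0 ≈ 15769 km.

15769 km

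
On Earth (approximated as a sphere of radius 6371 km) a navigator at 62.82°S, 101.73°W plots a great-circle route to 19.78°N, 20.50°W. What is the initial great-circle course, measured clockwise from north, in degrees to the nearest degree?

Δλ = 81.230° = 1.4177 rad.
y = sin Δλ · cos φ₂ = (0.9883)(0.9410) = 0.9300
x = cos φ₁ sin φ₂ − sin φ₁ cos φ₂ cos Δλ = (0.4568)(0.3384) − (-0.8896)(0.9410)(0.1525) = 0.2822
θ = atan2(y, x) = 73.12°, so the bearing is 73°.

73°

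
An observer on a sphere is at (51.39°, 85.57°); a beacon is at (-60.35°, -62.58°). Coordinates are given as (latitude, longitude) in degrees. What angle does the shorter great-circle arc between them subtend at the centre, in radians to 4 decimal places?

2.7973 rad

Let φ₁ = 0.8969 rad, φ₂ = -1.0533 rad, and Δλ = -2.5857 rad.
cos c = sin φ₁ sin φ₂ + cos φ₁ cos φ₂ cos Δλ = (0.7814)(-0.8691) + (0.6240)(0.4947)(-0.8494) = -0.94132,
so c = arccos(-0.94132) = 2.79731 rad.
So the angular separation is 2.7973 rad.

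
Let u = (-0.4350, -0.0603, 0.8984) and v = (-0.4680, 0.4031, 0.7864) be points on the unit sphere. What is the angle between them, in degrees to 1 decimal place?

27.6°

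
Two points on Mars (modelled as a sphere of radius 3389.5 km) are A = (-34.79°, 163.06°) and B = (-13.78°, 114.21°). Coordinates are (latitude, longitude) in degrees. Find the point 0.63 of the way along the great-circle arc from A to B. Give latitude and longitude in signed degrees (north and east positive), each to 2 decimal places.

Central angle δ = 0.8490 rad. Interpolating on the sphere with fraction f = 0.63:
P = [sin((1−f)δ)·A + sin(fδ)·B] / sin δ = 0.4116·A + 0.6791·B in Cartesian coordinates,
giving P = (-0.5939, 0.7000, -0.3966), i.e. latitude -23.37°, longitude 130.31°.

-23.37°, 130.31°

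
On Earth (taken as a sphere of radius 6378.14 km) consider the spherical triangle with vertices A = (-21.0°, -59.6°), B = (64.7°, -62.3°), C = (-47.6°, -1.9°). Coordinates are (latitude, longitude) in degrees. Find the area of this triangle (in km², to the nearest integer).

36689252 km²

Side lengths (central angles): a = 2.1238, b = 0.9260, c = 1.4962 rad; semiperimeter s = 2.2730.
By l'Huilier's theorem, tan(E/4) = √[tan(s/2) tan((s−a)/2) tan((s−b)/2) tan((s−c)/2)], giving spherical excess E = 0.9019 rad.
Area = E·R² = 0.9019 × (6378.14)² ≈ 36689252 km².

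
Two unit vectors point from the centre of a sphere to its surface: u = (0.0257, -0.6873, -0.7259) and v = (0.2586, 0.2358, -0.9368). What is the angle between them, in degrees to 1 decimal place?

58.4°

u·v = 0.5246; |u| = 1.0000, |v| = 1.0000.
cos θ = (u·v)/(|u||v|) = 0.5246, so θ = 58.4°.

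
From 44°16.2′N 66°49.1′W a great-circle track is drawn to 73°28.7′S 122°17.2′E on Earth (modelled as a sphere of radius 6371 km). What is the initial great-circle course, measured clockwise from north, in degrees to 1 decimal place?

With φ₁ = 0.7727, φ₂ = -1.2824, Δλ = -2.9827 rad, the forward-azimuth formula gives
θ = atan2( sin Δλ cos φ₂ , cos φ₁ sin φ₂ − sin φ₁ cos φ₂ cos Δλ ) = atan2(-0.0450, -0.4905) = -174.76°.
Adding 360° brings this into [0°, 360°): 185.2°.

185.2°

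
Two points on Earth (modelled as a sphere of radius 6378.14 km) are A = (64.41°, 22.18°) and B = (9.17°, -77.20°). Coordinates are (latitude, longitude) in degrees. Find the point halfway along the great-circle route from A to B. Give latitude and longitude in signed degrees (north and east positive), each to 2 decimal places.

46.39°, -52.27°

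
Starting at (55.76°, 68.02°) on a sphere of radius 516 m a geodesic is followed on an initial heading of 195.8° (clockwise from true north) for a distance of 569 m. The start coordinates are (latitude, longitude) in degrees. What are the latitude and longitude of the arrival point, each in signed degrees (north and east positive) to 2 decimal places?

Angular distance δ = d/R = 569/516 = 1.10271 rad; initial bearing θ = 3.4174 rad.
sin φ₂ = sin φ₁ cos δ + cos φ₁ sin δ cos θ = (0.8267)(0.4512) + (0.5627)(0.8924)(-0.9622) = -0.1102, so φ₂ = -6.33°.
Δλ = atan2(sin θ sin δ cos φ₁, cos δ − sin φ₁ sin φ₂) = atan2(-0.1367, 0.5423) = -14.151°.
λ₂ = 68.020° − 14.151° = 53.87°.

-6.33°, 53.87°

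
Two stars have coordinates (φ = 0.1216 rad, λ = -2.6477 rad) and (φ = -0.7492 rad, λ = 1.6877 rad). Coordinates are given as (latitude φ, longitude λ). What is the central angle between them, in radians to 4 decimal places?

1.9286 rad

Let φ₁ = 0.1216 rad, φ₂ = -0.7492 rad, and Δλ = -1.9478 rad.
cos c = sin φ₁ sin φ₂ + cos φ₁ cos φ₂ cos Δλ = (0.1213)(-0.6811) + (0.9926)(0.7322)(-0.3681) = -0.35017,
so c = arccos(-0.35017) = 1.92855 rad.
So the angular separation is 1.9286 rad.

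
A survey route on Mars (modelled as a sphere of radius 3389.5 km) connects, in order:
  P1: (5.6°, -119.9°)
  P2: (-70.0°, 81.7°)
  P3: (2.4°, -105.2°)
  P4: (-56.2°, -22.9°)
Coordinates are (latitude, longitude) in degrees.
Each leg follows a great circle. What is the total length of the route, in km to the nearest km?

18579 km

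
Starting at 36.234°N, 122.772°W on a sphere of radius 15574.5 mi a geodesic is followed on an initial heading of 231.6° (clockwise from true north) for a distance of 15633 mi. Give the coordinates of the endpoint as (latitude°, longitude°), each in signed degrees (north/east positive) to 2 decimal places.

-6.03°, -164.43°

Angular distance δ = d/R = 15633/15574.5 = 1.00376 rad; initial bearing θ = 4.0422 rad.
sin φ₂ = sin φ₁ cos δ + cos φ₁ sin δ cos θ = (0.5911)(0.5371) + (0.8066)(0.8435)(-0.6211) = -0.1051, so φ₂ = -6.03°.
Δλ = atan2(sin θ sin δ cos φ₁, cos δ − sin φ₁ sin φ₂) = atan2(-0.5332, 0.5993) = -41.661°.
λ₂ = -122.772° − 41.661° = -164.43°.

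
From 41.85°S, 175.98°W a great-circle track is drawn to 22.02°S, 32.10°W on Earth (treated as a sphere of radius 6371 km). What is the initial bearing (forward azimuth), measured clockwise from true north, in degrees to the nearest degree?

145°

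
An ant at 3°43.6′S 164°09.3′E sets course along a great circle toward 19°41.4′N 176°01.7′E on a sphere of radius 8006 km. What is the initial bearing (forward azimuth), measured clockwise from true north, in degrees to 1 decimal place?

26.1°

Δλ = 11.873° = 0.2072 rad.
y = sin Δλ · cos φ₂ = (0.2057)(0.9415) = 0.1937
x = cos φ₁ sin φ₂ − sin φ₁ cos φ₂ cos Δλ = (0.9979)(0.3369) − (-0.0650)(0.9415)(0.9786) = 0.3961
θ = atan2(y, x) = 26.06°, so the bearing is 26.1°.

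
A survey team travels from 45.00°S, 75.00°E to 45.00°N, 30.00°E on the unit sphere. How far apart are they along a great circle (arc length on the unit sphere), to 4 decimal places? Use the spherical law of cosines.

1.7178

With latitudes φ₁ = -45.000°, φ₂ = 45.000° and longitude difference Δλ = -45.000°:
cos c = sin φ₁ sin φ₂ + cos φ₁ cos φ₂ cos Δλ = (-0.7071)(0.7071) + (0.7071)(0.7071)(0.7071) = -0.14645,
so c = arccos(-0.14645) = 1.71777 rad.
On the unit sphere the arc length equals the central angle: 1.7178.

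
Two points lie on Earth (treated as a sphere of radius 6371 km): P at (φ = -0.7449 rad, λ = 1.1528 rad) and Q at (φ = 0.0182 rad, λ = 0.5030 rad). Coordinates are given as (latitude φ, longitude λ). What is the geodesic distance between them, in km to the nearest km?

6121 km

Let φ₁ = -0.7449 rad, φ₂ = 0.0182 rad, and Δλ = -0.6498 rad.
cos c = sin φ₁ sin φ₂ + cos φ₁ cos φ₂ cos Δλ = (-0.6779)(0.0182) + (0.7352)(0.9998)(0.7962) = 0.57290,
so c = arccos(0.57290) = 0.96076 rad.
Distance = R·c = 6371 × 0.9608 ≈ 6121 km.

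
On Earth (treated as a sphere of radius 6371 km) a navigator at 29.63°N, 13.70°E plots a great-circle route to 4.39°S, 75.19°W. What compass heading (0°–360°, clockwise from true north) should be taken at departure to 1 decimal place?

Δλ = -88.890° = -1.5514 rad.
y = sin Δλ · cos φ₂ = (-0.9998)(0.9971) = -0.9969
x = cos φ₁ sin φ₂ − sin φ₁ cos φ₂ cos Δλ = (0.8692)(-0.0765) − (0.4944)(0.9971)(0.0194) = -0.0761
θ = atan2(y, x) = -94.36°; adding 360° gives 265.6°.

265.6°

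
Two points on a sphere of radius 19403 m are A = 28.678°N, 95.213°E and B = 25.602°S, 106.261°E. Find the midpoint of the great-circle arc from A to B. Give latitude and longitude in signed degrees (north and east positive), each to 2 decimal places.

Central angle δ = 0.9653 rad. Interpolating on the sphere with fraction f = 0.5:
P = [sin((1−f)δ)·A + sin(fδ)·B] / sin δ = 0.5645·A + 0.5645·B in Cartesian coordinates,
giving P = (-0.1875, 0.9819, 0.0270), i.e. latitude 1.55°, longitude 100.81°.

1.55°, 100.81°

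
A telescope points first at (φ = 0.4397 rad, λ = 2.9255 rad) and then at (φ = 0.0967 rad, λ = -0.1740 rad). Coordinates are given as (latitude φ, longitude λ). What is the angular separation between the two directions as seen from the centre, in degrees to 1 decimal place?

149.2°

Let φ₁ = 0.4397 rad, φ₂ = 0.0967 rad, and Δλ = -3.0995 rad.
Haversine: a = sin²(Δφ/2) + cos φ₁ cos φ₂ sin²(Δλ/2) = 0.0291 + (0.9049)(0.9953)(0.9996) = 0.92938.
Central angle c = 2·arcsin(√a) = 2.60363 rad.
So the angular separation is 149.2°.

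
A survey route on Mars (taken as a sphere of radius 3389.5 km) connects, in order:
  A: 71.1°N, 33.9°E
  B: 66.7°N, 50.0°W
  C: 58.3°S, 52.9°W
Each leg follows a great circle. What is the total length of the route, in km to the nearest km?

Leg A→B: central angle 0.4896 rad, distance 1659.3 km.
Leg B→C: central angle 2.1820 rad, distance 7395.8 km.
Total: 1659.3 + 7395.8 ≈ 9055 km.

9055 km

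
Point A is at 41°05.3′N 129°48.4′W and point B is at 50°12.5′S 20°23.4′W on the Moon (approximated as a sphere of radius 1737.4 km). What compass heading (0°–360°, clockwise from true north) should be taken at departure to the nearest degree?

Δλ = 109.417° = 1.9097 rad.
y = sin Δλ · cos φ₂ = (0.9431)(0.6400) = 0.6036
x = cos φ₁ sin φ₂ − sin φ₁ cos φ₂ cos Δλ = (0.7537)(-0.7684) − (0.6572)(0.6400)(-0.3324) = -0.4393
θ = atan2(y, x) = 126.05°, so the bearing is 126°.

126°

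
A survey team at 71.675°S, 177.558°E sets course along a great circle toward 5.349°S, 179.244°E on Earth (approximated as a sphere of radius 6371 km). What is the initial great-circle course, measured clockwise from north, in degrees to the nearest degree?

2°

Δλ = 1.686° = 0.0294 rad.
y = sin Δλ · cos φ₂ = (0.0294)(0.9956) = 0.0293
x = cos φ₁ sin φ₂ − sin φ₁ cos φ₂ cos Δλ = (0.3144)(-0.0932) − (-0.9493)(0.9956)(0.9996) = 0.9154
θ = atan2(y, x) = 1.83°, so the bearing is 2°.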